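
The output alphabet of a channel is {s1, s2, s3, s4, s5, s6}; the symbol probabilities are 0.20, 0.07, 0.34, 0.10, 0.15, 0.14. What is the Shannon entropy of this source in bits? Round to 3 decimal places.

H = −Σ pᵢ log₂ pᵢ.
−0.20·log₂(0.20) = 0.4644
−0.07·log₂(0.07) = 0.2686
−0.34·log₂(0.34) = 0.5292
−0.10·log₂(0.10) = 0.3322
−0.15·log₂(0.15) = 0.4105
−0.14·log₂(0.14) = 0.3971
Sum ≈ 2.4020 → 2.402 bits.

2.402 bits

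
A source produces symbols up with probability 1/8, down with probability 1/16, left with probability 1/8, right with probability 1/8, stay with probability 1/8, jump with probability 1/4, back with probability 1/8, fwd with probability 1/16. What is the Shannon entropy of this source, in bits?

Each probability is a power of 1/2, so log₂(1/p) is an integer.
H = Σ p·log₂(1/p) = 1/8·3 + 1/16·4 + 1/8·3 + 1/8·3 + 1/8·3 + 1/4·2 + 1/8·3 + 1/16·4 = 2.875 bits.

2.875 bits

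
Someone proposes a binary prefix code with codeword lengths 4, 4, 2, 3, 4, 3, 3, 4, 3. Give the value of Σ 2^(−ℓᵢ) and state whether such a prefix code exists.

1; yes

With common denominator 2^4 = 16: Σ 2^(−ℓᵢ) = 1/16 + 1/16 + 4/16 + 2/16 + 1/16 + 2/16 + 2/16 + 1/16 + 2/16 = 16/16 = 1.
Kraft's inequality requires Σ ≤ 1; here Σ = 1 ≤ 1, so such a prefix code exists.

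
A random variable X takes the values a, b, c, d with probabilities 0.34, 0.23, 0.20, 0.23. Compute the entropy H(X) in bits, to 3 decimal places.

H = −Σ pᵢ log₂ pᵢ.
−0.34·log₂(0.34) = 0.5292
−0.23·log₂(0.23) = 0.4877
−0.20·log₂(0.20) = 0.4644
−0.23·log₂(0.23) = 0.4877
Sum ≈ 1.9689 → 1.969 bits.

1.969 bits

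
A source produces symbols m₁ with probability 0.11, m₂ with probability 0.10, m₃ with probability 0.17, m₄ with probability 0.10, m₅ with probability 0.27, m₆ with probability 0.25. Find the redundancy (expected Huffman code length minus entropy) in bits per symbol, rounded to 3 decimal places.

0.021 bits

Entropy H = −Σ p log₂ p ≈ 2.4593 bits.
Huffman merges: 1/10+1/10→1/5; 11/100+17/100→7/25; 1/5+1/4→9/20; 27/100+7/25→11/20; 9/20+11/20→1. L = 62/25 ≈ 2.4800.
L − H = 2.4800 − 2.4593 = 0.021 bits.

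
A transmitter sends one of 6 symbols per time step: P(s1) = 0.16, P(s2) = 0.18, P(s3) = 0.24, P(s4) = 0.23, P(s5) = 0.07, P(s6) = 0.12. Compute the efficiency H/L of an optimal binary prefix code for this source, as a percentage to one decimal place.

98.3%

Entropy H = −Σ p log₂ p ≈ 2.4857 bits.
Huffman merges: 7/100+3/25→19/100; 4/25+9/50→17/50; 19/100+23/100→21/50; 6/25+17/50→29/50; 21/50+29/50→1. L = 253/100 ≈ 2.5300.
Efficiency = H/L = 2.4857/2.5300 = 98.3%.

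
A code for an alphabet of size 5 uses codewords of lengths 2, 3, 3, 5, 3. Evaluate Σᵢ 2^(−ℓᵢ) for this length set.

With common denominator 2^5 = 32: Σ 2^(−ℓᵢ) = 8/32 + 4/32 + 4/32 + 1/32 + 4/32 = 21/32 = 0.65625.

0.65625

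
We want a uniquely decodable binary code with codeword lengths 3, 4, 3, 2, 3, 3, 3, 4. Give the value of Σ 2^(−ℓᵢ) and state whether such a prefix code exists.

With common denominator 2^4 = 16: Σ 2^(−ℓᵢ) = 2/16 + 1/16 + 2/16 + 4/16 + 2/16 + 2/16 + 2/16 + 1/16 = 16/16 = 1.
Kraft's inequality requires Σ ≤ 1; here Σ = 1 ≤ 1, so such a prefix code exists.

1; yes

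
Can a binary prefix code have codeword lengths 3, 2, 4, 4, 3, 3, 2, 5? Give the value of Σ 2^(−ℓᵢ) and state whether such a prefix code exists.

With common denominator 2^5 = 32: Σ 2^(−ℓᵢ) = 4/32 + 8/32 + 2/32 + 2/32 + 4/32 + 4/32 + 8/32 + 1/32 = 33/32 = 1.03125.
Kraft's inequality requires Σ ≤ 1; here Σ = 1.03125 > 1, so no such prefix code exists.

1.03125; no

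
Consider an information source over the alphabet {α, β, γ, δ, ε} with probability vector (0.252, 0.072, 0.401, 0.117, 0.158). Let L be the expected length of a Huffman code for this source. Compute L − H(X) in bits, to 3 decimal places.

Entropy H = −Σ p log₂ p ≈ 2.0858 bits.
Huffman merges: 9/125+117/1000→189/1000; 79/500+189/1000→347/1000; 63/250+347/1000→599/1000; 401/1000+599/1000→1. L = 427/200 ≈ 2.1350.
L − H = 2.1350 − 2.0858 = 0.049 bits.

0.049 bits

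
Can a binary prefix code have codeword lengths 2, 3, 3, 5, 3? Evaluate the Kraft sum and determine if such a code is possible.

0.65625; yes

With common denominator 2^5 = 32: Σ 2^(−ℓᵢ) = 8/32 + 4/32 + 4/32 + 1/32 + 4/32 = 21/32 = 0.65625.
Kraft's inequality requires Σ ≤ 1; here Σ = 0.65625 ≤ 1, so such a prefix code exists.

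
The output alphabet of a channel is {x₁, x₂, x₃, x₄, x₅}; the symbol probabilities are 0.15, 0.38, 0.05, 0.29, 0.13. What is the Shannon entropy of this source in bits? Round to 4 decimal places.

2.0576 bits

H = −Σ pᵢ log₂ pᵢ.
−0.15·log₂(0.15) = 0.4105
−0.38·log₂(0.38) = 0.5305
−0.05·log₂(0.05) = 0.2161
−0.29·log₂(0.29) = 0.5179
−0.13·log₂(0.13) = 0.3826
Sum ≈ 2.0576 → 2.0576 bits.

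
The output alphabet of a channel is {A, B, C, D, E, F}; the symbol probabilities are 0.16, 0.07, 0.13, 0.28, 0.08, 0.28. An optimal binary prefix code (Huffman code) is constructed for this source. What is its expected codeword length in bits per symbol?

Repeatedly combine the two least-probable nodes; the expected code length is the sum of the merged weights.
merge 7/100 + 2/25 → 3/20
merge 13/100 + 3/20 → 7/25
merge 4/25 + 7/25 → 11/25
merge 7/25 + 7/25 → 14/25
merge 11/25 + 14/25 → 1
L = 3/20 + 7/25 + 11/25 + 14/25 + 1 = 243/100 = 2.43 bits/symbol.

2.43 bits/symbol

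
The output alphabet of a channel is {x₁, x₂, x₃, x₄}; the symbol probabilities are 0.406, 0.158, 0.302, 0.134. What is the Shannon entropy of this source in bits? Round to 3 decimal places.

H = −Σ pᵢ log₂ pᵢ.
−0.406·log₂(0.406) = 0.5280
−0.158·log₂(0.158) = 0.4206
−0.302·log₂(0.302) = 0.5217
−0.134·log₂(0.134) = 0.3886
Sum ≈ 1.8588 → 1.859 bits.

1.859 bits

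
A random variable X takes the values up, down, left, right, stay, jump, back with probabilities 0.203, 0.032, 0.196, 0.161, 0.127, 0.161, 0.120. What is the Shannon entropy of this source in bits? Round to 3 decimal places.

H = −Σ pᵢ log₂ pᵢ.
−0.203·log₂(0.203) = 0.4670
−0.032·log₂(0.032) = 0.1589
−0.196·log₂(0.196) = 0.4608
−0.161·log₂(0.161) = 0.4242
−0.127·log₂(0.127) = 0.3781
−0.161·log₂(0.161) = 0.4242
−0.120·log₂(0.120) = 0.3671
Sum ≈ 2.6803 → 2.680 bits.

2.680 bits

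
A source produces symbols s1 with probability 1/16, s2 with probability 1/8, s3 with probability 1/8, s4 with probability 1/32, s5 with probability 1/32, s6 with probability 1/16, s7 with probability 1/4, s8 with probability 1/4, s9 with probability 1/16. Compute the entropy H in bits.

Each probability is a power of 1/2, so log₂(1/p) is an integer.
H = Σ p·log₂(1/p) = 1/16·4 + 1/8·3 + 1/8·3 + 1/32·5 + 1/32·5 + 1/16·4 + 1/4·2 + 1/4·2 + 1/16·4 = 2.8125 bits.

2.8125 bits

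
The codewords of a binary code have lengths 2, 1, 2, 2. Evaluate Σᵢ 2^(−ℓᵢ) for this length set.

With common denominator 2^2 = 4: Σ 2^(−ℓᵢ) = 1/4 + 2/4 + 1/4 + 1/4 = 5/4 = 1.25.

1.25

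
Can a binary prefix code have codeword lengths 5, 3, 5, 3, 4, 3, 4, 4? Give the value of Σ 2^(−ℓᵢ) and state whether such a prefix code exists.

With common denominator 2^5 = 32: Σ 2^(−ℓᵢ) = 1/32 + 4/32 + 1/32 + 4/32 + 2/32 + 4/32 + 2/32 + 2/32 = 20/32 = 0.625.
Kraft's inequality requires Σ ≤ 1; here Σ = 0.625 ≤ 1, so such a prefix code exists.

0.625; yes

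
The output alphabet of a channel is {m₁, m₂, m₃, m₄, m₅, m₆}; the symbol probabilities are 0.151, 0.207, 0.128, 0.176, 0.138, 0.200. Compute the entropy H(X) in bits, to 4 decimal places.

2.5616 bits

H = −Σ pᵢ log₂ pᵢ.
−0.151·log₂(0.151) = 0.4118
−0.207·log₂(0.207) = 0.4704
−0.128·log₂(0.128) = 0.3796
−0.176·log₂(0.176) = 0.4411
−0.138·log₂(0.138) = 0.3943
−0.200·log₂(0.200) = 0.4644
Sum ≈ 2.5616 → 2.5616 bits.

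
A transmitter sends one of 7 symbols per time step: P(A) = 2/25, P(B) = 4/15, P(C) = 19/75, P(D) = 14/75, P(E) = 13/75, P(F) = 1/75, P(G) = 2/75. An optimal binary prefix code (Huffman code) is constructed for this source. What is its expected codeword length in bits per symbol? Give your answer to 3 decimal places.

Repeatedly combine the two least-probable nodes; the expected code length is the sum of the merged weights.
merge 1/75 + 2/75 → 1/25
merge 1/25 + 2/25 → 3/25
merge 3/25 + 13/75 → 22/75
merge 14/75 + 19/75 → 11/25
merge 4/15 + 22/75 → 14/25
merge 11/25 + 14/25 → 1
L = 1/25 + 3/25 + 22/75 + 11/25 + 14/25 + 1 = 184/75 ≈ 2.453 bits/symbol.

2.453 bits/symbol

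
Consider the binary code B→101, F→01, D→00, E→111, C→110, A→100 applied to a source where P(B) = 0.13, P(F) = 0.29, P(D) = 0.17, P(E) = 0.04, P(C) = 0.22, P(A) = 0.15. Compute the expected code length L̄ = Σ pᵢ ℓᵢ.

L̄ = Σ pᵢ·ℓᵢ = 0.13·3 + 0.29·2 + 0.17·2 + 0.04·3 + 0.22·3 + 0.15·3 = 2.54 bits/symbol.

2.54 bits/symbol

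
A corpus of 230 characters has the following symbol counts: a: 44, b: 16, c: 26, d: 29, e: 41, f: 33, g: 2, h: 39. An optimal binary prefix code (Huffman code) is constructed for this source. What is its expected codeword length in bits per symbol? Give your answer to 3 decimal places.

Probabilities are the counts divided by 230.
Repeatedly combine the two least-probable nodes; the expected code length is the sum of the merged weights.
merge 1/115 + 8/115 → 9/115
merge 9/115 + 13/115 → 22/115
merge 29/230 + 33/230 → 31/115
merge 39/230 + 41/230 → 8/23
merge 22/115 + 22/115 → 44/115
merge 31/115 + 8/23 → 71/115
merge 44/115 + 71/115 → 1
L = 9/115 + 22/115 + 31/115 + 8/23 + 44/115 + 71/115 + 1 = 332/115 ≈ 2.887 bits/symbol.

2.887 bits/symbol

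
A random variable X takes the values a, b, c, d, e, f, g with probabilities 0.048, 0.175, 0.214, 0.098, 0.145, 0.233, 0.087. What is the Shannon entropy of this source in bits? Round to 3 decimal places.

2.655 bits

H = −Σ pᵢ log₂ pᵢ.
−0.048·log₂(0.048) = 0.2103
−0.175·log₂(0.175) = 0.4401
−0.214·log₂(0.214) = 0.4760
−0.098·log₂(0.098) = 0.3284
−0.145·log₂(0.145) = 0.4040
−0.233·log₂(0.233) = 0.4897
−0.087·log₂(0.087) = 0.3065
Sum ≈ 2.6549 → 2.655 bits.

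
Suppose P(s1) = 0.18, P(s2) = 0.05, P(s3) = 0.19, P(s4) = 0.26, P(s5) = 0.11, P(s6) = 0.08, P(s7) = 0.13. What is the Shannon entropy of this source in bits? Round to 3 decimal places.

2.646 bits

H = −Σ pᵢ log₂ pᵢ.
−0.18·log₂(0.18) = 0.4453
−0.05·log₂(0.05) = 0.2161
−0.19·log₂(0.19) = 0.4552
−0.26·log₂(0.26) = 0.5053
−0.11·log₂(0.11) = 0.3503
−0.08·log₂(0.08) = 0.2915
−0.13·log₂(0.13) = 0.3826
Sum ≈ 2.6464 → 2.646 bits.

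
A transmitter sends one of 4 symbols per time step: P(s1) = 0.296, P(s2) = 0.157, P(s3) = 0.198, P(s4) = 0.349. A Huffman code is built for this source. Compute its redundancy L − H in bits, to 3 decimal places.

0.068 bits

Entropy H = −Σ p log₂ p ≈ 1.9319 bits.
Huffman merges: 157/1000+99/500→71/200; 37/125+349/1000→129/200; 71/200+129/200→1. L = 2 ≈ 2.0000.
L − H = 2.0000 − 1.9319 = 0.068 bits.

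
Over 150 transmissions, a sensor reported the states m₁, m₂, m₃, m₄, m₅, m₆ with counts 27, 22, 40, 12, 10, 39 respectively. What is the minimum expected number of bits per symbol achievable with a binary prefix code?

2.44 bits/symbol

Probabilities are the counts divided by 150.
Repeatedly combine the two least-probable nodes; the expected code length is the sum of the merged weights.
merge 1/15 + 2/25 → 11/75
merge 11/75 + 11/75 → 22/75
merge 9/50 + 13/50 → 11/25
merge 4/15 + 22/75 → 14/25
merge 11/25 + 14/25 → 1
L = 11/75 + 22/75 + 11/25 + 14/25 + 1 = 61/25 = 2.44 bits/symbol.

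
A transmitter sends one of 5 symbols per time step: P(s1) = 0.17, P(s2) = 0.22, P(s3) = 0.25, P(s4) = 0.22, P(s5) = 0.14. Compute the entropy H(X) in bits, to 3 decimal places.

H = −Σ pᵢ log₂ pᵢ.
−0.17·log₂(0.17) = 0.4346
−0.22·log₂(0.22) = 0.4806
−0.25·log₂(0.25) = 0.5000
−0.22·log₂(0.22) = 0.4806
−0.14·log₂(0.14) = 0.3971
Sum ≈ 2.2928 → 2.293 bits.

2.293 bits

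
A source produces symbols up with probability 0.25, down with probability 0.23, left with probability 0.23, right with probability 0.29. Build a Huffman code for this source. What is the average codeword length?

2 bits/symbol

Repeatedly combine the two least-probable nodes; the expected code length is the sum of the merged weights.
merge 23/100 + 23/100 → 23/50
merge 1/4 + 29/100 → 27/50
merge 23/50 + 27/50 → 1
L = 23/50 + 27/50 + 1 = 2 bits/symbol.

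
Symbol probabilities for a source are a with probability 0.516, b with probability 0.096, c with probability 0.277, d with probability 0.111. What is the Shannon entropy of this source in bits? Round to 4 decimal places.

1.6821 bits

H = −Σ pᵢ log₂ pᵢ.
−0.516·log₂(0.516) = 0.4926
−0.096·log₂(0.096) = 0.3246
−0.277·log₂(0.277) = 0.5130
−0.111·log₂(0.111) = 0.3520
Sum ≈ 1.6821 → 1.6821 bits.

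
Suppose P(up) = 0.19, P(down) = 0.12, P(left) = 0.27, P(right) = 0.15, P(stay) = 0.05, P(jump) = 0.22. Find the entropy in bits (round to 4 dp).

H = −Σ pᵢ log₂ pᵢ.
−0.19·log₂(0.19) = 0.4552
−0.12·log₂(0.12) = 0.3671
−0.27·log₂(0.27) = 0.5100
−0.15·log₂(0.15) = 0.4105
−0.05·log₂(0.05) = 0.2161
−0.22·log₂(0.22) = 0.4806
Sum ≈ 2.4395 → 2.4395 bits.

2.4395 bits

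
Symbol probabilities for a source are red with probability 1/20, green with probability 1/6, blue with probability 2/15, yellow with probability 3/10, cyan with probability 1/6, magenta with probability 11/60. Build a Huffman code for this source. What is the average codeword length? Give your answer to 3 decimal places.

2.517 bits/symbol

Repeatedly combine the two least-probable nodes; the expected code length is the sum of the merged weights.
merge 1/20 + 2/15 → 11/60
merge 1/6 + 1/6 → 1/3
merge 11/60 + 11/60 → 11/30
merge 3/10 + 1/3 → 19/30
merge 11/30 + 19/30 → 1
L = 11/60 + 1/3 + 11/30 + 19/30 + 1 = 151/60 ≈ 2.517 bits/symbol.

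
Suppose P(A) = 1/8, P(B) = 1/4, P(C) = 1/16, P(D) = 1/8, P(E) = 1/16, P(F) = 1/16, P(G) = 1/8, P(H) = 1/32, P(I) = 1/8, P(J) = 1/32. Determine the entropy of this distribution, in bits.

3.0625 bits

Each probability is a power of 1/2, so log₂(1/p) is an integer.
H = Σ p·log₂(1/p) = 1/8·3 + 1/4·2 + 1/16·4 + 1/8·3 + 1/16·4 + 1/16·4 + 1/8·3 + 1/32·5 + 1/8·3 + 1/32·5 = 3.0625 bits.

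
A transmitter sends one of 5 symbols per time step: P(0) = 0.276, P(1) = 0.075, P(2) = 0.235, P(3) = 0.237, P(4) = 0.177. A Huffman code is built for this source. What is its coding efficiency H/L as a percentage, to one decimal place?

98.5%

Entropy H = −Σ p log₂ p ≈ 2.2183 bits.
Huffman merges: 3/40+177/1000→63/250; 47/200+237/1000→59/125; 63/250+69/250→66/125; 59/125+66/125→1. L = 563/250 ≈ 2.2520.
Efficiency = H/L = 2.2183/2.2520 = 98.5%.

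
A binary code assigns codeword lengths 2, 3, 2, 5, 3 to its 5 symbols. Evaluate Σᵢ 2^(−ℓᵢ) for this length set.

0.78125

With common denominator 2^5 = 32: Σ 2^(−ℓᵢ) = 8/32 + 4/32 + 8/32 + 1/32 + 4/32 = 25/32 = 0.78125.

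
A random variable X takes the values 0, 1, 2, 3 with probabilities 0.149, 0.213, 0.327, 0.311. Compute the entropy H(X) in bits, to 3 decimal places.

H = −Σ pᵢ log₂ pᵢ.
−0.149·log₂(0.149) = 0.4092
−0.213·log₂(0.213) = 0.4752
−0.327·log₂(0.327) = 0.5273
−0.311·log₂(0.311) = 0.5240
Sum ≈ 1.9358 → 1.936 bits.

1.936 bits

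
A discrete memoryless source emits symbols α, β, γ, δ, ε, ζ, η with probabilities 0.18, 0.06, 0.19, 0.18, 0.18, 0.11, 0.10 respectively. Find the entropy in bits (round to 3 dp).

H = −Σ pᵢ log₂ pᵢ.
−0.18·log₂(0.18) = 0.4453
−0.06·log₂(0.06) = 0.2435
−0.19·log₂(0.19) = 0.4552
−0.18·log₂(0.18) = 0.4453
−0.18·log₂(0.18) = 0.4453
−0.11·log₂(0.11) = 0.3503
−0.10·log₂(0.10) = 0.3322
Sum ≈ 2.7172 → 2.717 bits.

2.717 bits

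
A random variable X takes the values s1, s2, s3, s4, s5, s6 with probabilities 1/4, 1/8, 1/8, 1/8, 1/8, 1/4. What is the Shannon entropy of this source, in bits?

2.5 bits

Each probability is a power of 1/2, so log₂(1/p) is an integer.
H = Σ p·log₂(1/p) = 1/4·2 + 1/8·3 + 1/8·3 + 1/8·3 + 1/8·3 + 1/4·2 = 2.5 bits.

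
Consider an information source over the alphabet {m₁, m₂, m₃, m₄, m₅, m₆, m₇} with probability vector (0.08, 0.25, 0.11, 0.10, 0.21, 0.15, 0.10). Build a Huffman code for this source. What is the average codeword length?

Repeatedly combine the two least-probable nodes; the expected code length is the sum of the merged weights.
merge 2/25 + 1/10 → 9/50
merge 1/10 + 11/100 → 21/100
merge 3/20 + 9/50 → 33/100
merge 21/100 + 21/100 → 21/50
merge 1/4 + 33/100 → 29/50
merge 21/50 + 29/50 → 1
L = 9/50 + 21/100 + 33/100 + 21/50 + 29/50 + 1 = 68/25 = 2.72 bits/symbol.

2.72 bits/symbol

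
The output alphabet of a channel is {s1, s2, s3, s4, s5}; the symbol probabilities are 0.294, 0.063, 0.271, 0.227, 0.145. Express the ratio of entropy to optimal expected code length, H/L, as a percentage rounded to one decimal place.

Entropy H = −Σ p log₂ p ≈ 2.1705 bits.
Huffman merges: 63/1000+29/200→26/125; 26/125+227/1000→87/200; 271/1000+147/500→113/200; 87/200+113/200→1. L = 276/125 ≈ 2.2080.
Efficiency = H/L = 2.1705/2.2080 = 98.3%.

98.3%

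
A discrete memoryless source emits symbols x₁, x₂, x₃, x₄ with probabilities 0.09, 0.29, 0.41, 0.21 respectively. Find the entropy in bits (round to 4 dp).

1.8308 bits

H = −Σ pᵢ log₂ pᵢ.
−0.09·log₂(0.09) = 0.3127
−0.29·log₂(0.29) = 0.5179
−0.41·log₂(0.41) = 0.5274
−0.21·log₂(0.21) = 0.4728
Sum ≈ 1.8308 → 1.8308 bits.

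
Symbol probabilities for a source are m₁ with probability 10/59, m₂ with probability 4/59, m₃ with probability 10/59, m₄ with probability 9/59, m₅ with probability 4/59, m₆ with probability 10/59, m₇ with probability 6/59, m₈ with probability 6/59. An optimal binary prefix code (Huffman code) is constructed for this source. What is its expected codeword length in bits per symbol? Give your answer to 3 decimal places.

Repeatedly combine the two least-probable nodes; the expected code length is the sum of the merged weights.
merge 4/59 + 4/59 → 8/59
merge 6/59 + 6/59 → 12/59
merge 8/59 + 9/59 → 17/59
merge 10/59 + 10/59 → 20/59
merge 10/59 + 12/59 → 22/59
merge 17/59 + 20/59 → 37/59
merge 22/59 + 37/59 → 1
L = 8/59 + 12/59 + 17/59 + 20/59 + 22/59 + 37/59 + 1 = 175/59 ≈ 2.966 bits/symbol.

2.966 bits/symbol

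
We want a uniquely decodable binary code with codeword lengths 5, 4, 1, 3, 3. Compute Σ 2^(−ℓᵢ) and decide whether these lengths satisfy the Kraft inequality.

0.84375; yes

With common denominator 2^5 = 32: Σ 2^(−ℓᵢ) = 1/32 + 2/32 + 16/32 + 4/32 + 4/32 = 27/32 = 0.84375.
Kraft's inequality requires Σ ≤ 1; here Σ = 0.84375 ≤ 1, so such a prefix code exists.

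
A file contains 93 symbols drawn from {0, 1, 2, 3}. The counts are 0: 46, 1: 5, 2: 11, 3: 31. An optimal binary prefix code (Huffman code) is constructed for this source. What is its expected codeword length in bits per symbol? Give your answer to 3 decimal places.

1.677 bits/symbol

Probabilities are the counts divided by 93.
Repeatedly combine the two least-probable nodes; the expected code length is the sum of the merged weights.
merge 5/93 + 11/93 → 16/93
merge 16/93 + 1/3 → 47/93
merge 46/93 + 47/93 → 1
L = 16/93 + 47/93 + 1 = 52/31 ≈ 1.677 bits/symbol.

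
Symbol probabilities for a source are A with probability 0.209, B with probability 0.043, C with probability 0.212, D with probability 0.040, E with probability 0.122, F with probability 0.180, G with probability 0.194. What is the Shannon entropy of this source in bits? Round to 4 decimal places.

H = −Σ pᵢ log₂ pᵢ.
−0.209·log₂(0.209) = 0.4720
−0.043·log₂(0.043) = 0.1952
−0.212·log₂(0.212) = 0.4744
−0.040·log₂(0.040) = 0.1858
−0.122·log₂(0.122) = 0.3703
−0.180·log₂(0.180) = 0.4453
−0.194·log₂(0.194) = 0.4590
Sum ≈ 2.6020 → 2.6020 bits.

2.6020 bits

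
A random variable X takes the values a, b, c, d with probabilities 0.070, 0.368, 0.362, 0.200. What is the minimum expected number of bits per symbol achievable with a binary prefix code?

1.902 bits/symbol

Repeatedly combine the two least-probable nodes; the expected code length is the sum of the merged weights.
merge 7/100 + 1/5 → 27/100
merge 27/100 + 181/500 → 79/125
merge 46/125 + 79/125 → 1
L = 27/100 + 79/125 + 1 = 951/500 = 1.902 bits/symbol.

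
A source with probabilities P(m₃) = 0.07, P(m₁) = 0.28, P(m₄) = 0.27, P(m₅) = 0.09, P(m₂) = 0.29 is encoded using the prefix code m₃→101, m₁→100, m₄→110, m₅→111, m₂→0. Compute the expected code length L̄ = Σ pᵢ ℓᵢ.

L̄ = Σ pᵢ·ℓᵢ = 0.07·3 + 0.28·3 + 0.27·3 + 0.09·3 + 0.29·1 = 2.42 bits/symbol.

2.42 bits/symbol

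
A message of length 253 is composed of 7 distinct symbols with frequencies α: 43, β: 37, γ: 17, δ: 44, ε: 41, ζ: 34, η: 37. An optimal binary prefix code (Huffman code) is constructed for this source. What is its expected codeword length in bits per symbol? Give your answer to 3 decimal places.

Probabilities are the counts divided by 253.
Repeatedly combine the two least-probable nodes; the expected code length is the sum of the merged weights.
merge 17/253 + 34/253 → 51/253
merge 37/253 + 37/253 → 74/253
merge 41/253 + 43/253 → 84/253
merge 4/23 + 51/253 → 95/253
merge 74/253 + 84/253 → 158/253
merge 95/253 + 158/253 → 1
L = 51/253 + 74/253 + 84/253 + 95/253 + 158/253 + 1 = 65/23 ≈ 2.826 bits/symbol.

2.826 bits/symbol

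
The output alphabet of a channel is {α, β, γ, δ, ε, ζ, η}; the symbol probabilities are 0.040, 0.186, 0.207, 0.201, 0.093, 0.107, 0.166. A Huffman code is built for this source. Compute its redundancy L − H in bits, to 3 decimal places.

Entropy H = −Σ p log₂ p ≈ 2.6665 bits.
Huffman merges: 1/25+93/1000→133/1000; 107/1000+133/1000→6/25; 83/500+93/500→44/125; 201/1000+207/1000→51/125; 6/25+44/125→74/125; 51/125+74/125→1. L = 109/40 ≈ 2.7250.
L − H = 2.7250 − 2.6665 = 0.059 bits.

0.059 bits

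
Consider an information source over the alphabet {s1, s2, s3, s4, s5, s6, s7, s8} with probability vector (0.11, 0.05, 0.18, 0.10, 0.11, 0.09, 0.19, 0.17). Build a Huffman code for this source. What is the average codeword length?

2.95 bits/symbol

Repeatedly combine the two least-probable nodes; the expected code length is the sum of the merged weights.
merge 1/20 + 9/100 → 7/50
merge 1/10 + 11/100 → 21/100
merge 11/100 + 7/50 → 1/4
merge 17/100 + 9/50 → 7/20
merge 19/100 + 21/100 → 2/5
merge 1/4 + 7/20 → 3/5
merge 2/5 + 3/5 → 1
L = 7/50 + 21/100 + 1/4 + 7/20 + 2/5 + 3/5 + 1 = 59/20 = 2.95 bits/symbol.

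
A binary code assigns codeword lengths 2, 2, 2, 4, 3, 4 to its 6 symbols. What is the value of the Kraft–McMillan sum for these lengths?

With common denominator 2^4 = 16: Σ 2^(−ℓᵢ) = 4/16 + 4/16 + 4/16 + 1/16 + 2/16 + 1/16 = 16/16 = 1.

1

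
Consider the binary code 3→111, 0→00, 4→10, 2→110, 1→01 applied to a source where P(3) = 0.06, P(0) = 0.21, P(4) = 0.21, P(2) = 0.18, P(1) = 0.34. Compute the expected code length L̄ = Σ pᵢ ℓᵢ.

2.24 bits/symbol

L̄ = Σ pᵢ·ℓᵢ = 0.06·3 + 0.21·2 + 0.21·2 + 0.18·3 + 0.34·2 = 2.24 bits/symbol.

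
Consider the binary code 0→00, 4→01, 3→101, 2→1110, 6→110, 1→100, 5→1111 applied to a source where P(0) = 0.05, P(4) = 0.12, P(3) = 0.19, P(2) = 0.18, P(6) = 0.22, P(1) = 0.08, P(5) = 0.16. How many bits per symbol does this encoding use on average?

L̄ = Σ pᵢ·ℓᵢ = 0.05·2 + 0.12·2 + 0.19·3 + 0.18·4 + 0.22·3 + 0.08·3 + 0.16·4 = 3.17 bits/symbol.

3.17 bits/symbol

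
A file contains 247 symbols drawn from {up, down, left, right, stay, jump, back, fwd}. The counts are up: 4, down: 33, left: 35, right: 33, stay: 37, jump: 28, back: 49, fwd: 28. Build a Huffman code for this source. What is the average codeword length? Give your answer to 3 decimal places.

Probabilities are the counts divided by 247.
Repeatedly combine the two least-probable nodes; the expected code length is the sum of the merged weights.
merge 4/247 + 28/247 → 32/247
merge 28/247 + 32/247 → 60/247
merge 33/247 + 33/247 → 66/247
merge 35/247 + 37/247 → 72/247
merge 49/247 + 60/247 → 109/247
merge 66/247 + 72/247 → 138/247
merge 109/247 + 138/247 → 1
L = 32/247 + 60/247 + 66/247 + 72/247 + 109/247 + 138/247 + 1 = 724/247 ≈ 2.931 bits/symbol.

2.931 bits/symbol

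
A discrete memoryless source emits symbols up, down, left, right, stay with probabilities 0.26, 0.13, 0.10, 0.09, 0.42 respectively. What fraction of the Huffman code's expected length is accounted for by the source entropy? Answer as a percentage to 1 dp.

Entropy H = −Σ p log₂ p ≈ 2.0584 bits.
Huffman merges: 9/100+1/10→19/100; 13/100+19/100→8/25; 13/50+8/25→29/50; 21/50+29/50→1. L = 209/100 ≈ 2.0900.
Efficiency = H/L = 2.0584/2.0900 = 98.5%.

98.5%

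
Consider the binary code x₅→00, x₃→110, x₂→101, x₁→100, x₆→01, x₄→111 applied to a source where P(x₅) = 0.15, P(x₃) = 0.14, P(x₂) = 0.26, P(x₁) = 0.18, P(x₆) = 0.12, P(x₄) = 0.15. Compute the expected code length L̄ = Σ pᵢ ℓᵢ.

L̄ = Σ pᵢ·ℓᵢ = 0.15·2 + 0.14·3 + 0.26·3 + 0.18·3 + 0.12·2 + 0.15·3 = 2.73 bits/symbol.

2.73 bits/symbol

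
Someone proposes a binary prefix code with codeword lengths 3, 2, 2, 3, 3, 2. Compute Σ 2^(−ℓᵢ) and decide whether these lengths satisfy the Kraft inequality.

With common denominator 2^3 = 8: Σ 2^(−ℓᵢ) = 1/8 + 2/8 + 2/8 + 1/8 + 1/8 + 2/8 = 9/8 = 1.125.
Kraft's inequality requires Σ ≤ 1; here Σ = 1.125 > 1, so no such prefix code exists.

1.125; no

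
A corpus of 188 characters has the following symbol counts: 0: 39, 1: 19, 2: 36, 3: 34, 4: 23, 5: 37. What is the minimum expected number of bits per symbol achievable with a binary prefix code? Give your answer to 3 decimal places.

Probabilities are the counts divided by 188.
Repeatedly combine the two least-probable nodes; the expected code length is the sum of the merged weights.
merge 19/188 + 23/188 → 21/94
merge 17/94 + 9/47 → 35/94
merge 37/188 + 39/188 → 19/47
merge 21/94 + 35/94 → 28/47
merge 19/47 + 28/47 → 1
L = 21/94 + 35/94 + 19/47 + 28/47 + 1 = 122/47 ≈ 2.596 bits/symbol.

2.596 bits/symbol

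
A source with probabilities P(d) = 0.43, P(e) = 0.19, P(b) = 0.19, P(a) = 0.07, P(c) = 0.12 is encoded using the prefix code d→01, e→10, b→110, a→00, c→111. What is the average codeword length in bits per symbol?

L̄ = Σ pᵢ·ℓᵢ = 0.43·2 + 0.19·2 + 0.19·3 + 0.07·2 + 0.12·3 = 2.31 bits/symbol.

2.31 bits/symbol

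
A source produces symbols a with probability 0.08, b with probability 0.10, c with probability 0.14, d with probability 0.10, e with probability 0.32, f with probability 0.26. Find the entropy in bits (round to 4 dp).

2.3843 bits

H = −Σ pᵢ log₂ pᵢ.
−0.08·log₂(0.08) = 0.2915
−0.10·log₂(0.10) = 0.3322
−0.14·log₂(0.14) = 0.3971
−0.10·log₂(0.10) = 0.3322
−0.32·log₂(0.32) = 0.5260
−0.26·log₂(0.26) = 0.5053
Sum ≈ 2.3843 → 2.3843 bits.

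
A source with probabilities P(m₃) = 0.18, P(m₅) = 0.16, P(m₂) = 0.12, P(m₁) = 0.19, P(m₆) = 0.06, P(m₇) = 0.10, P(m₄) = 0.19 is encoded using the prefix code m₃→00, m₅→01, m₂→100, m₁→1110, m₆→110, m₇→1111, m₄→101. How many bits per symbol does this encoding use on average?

2.95 bits/symbol

L̄ = Σ pᵢ·ℓᵢ = 0.18·2 + 0.16·2 + 0.12·3 + 0.19·4 + 0.06·3 + 0.10·4 + 0.19·3 = 2.95 bits/symbol.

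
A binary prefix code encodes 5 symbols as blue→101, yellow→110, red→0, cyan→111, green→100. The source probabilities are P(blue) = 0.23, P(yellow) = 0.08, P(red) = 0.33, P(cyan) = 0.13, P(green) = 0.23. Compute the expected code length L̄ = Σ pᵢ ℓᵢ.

2.34 bits/symbol

L̄ = Σ pᵢ·ℓᵢ = 0.23·3 + 0.08·3 + 0.33·1 + 0.13·3 + 0.23·3 = 2.34 bits/symbol.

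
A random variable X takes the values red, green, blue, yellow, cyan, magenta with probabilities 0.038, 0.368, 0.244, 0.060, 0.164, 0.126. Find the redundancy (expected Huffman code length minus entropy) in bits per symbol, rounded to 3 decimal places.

Entropy H = −Σ p log₂ p ≈ 2.2544 bits.
Huffman merges: 19/500+3/50→49/500; 49/500+63/500→28/125; 41/250+28/125→97/250; 61/250+46/125→153/250; 97/250+153/250→1. L = 1161/500 ≈ 2.3220.
L − H = 2.3220 − 2.2544 = 0.068 bits.

0.068 bits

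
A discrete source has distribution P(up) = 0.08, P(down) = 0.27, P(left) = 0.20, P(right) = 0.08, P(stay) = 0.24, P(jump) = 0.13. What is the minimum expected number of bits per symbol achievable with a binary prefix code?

Repeatedly combine the two least-probable nodes; the expected code length is the sum of the merged weights.
merge 2/25 + 2/25 → 4/25
merge 13/100 + 4/25 → 29/100
merge 1/5 + 6/25 → 11/25
merge 27/100 + 29/100 → 14/25
merge 11/25 + 14/25 → 1
L = 4/25 + 29/100 + 11/25 + 14/25 + 1 = 49/20 = 2.45 bits/symbol.

2.45 bits/symbol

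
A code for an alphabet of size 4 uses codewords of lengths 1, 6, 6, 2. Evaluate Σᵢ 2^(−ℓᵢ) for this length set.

With common denominator 2^6 = 64: Σ 2^(−ℓᵢ) = 32/64 + 1/64 + 1/64 + 16/64 = 50/64 = 0.78125.

0.78125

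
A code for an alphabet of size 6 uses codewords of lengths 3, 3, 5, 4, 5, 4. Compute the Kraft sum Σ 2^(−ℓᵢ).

With common denominator 2^5 = 32: Σ 2^(−ℓᵢ) = 4/32 + 4/32 + 1/32 + 2/32 + 1/32 + 2/32 = 14/32 = 0.4375.

0.4375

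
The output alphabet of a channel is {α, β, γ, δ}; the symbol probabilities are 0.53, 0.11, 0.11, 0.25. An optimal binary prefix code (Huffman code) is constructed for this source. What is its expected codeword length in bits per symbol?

1.69 bits/symbol

Repeatedly combine the two least-probable nodes; the expected code length is the sum of the merged weights.
merge 11/100 + 11/100 → 11/50
merge 11/50 + 1/4 → 47/100
merge 47/100 + 53/100 → 1
L = 11/50 + 47/100 + 1 = 169/100 = 1.69 bits/symbol.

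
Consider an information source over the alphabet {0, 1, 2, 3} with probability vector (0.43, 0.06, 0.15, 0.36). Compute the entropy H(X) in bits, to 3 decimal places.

1.708 bits

H = −Σ pᵢ log₂ pᵢ.
−0.43·log₂(0.43) = 0.5236
−0.06·log₂(0.06) = 0.2435
−0.15·log₂(0.15) = 0.4105
−0.36·log₂(0.36) = 0.5306
Sum ≈ 1.7083 → 1.708 bits.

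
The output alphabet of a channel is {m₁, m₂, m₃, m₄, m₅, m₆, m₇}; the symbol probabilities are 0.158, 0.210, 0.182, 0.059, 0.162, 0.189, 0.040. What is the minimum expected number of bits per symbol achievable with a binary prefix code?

Repeatedly combine the two least-probable nodes; the expected code length is the sum of the merged weights.
merge 1/25 + 59/1000 → 99/1000
merge 99/1000 + 79/500 → 257/1000
merge 81/500 + 91/500 → 43/125
merge 189/1000 + 21/100 → 399/1000
merge 257/1000 + 43/125 → 601/1000
merge 399/1000 + 601/1000 → 1
L = 99/1000 + 257/1000 + 43/125 + 399/1000 + 601/1000 + 1 = 27/10 = 2.7 bits/symbol.

2.7 bits/symbol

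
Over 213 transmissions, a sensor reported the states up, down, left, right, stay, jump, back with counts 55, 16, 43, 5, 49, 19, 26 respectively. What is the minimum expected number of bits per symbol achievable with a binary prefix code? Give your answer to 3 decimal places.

Probabilities are the counts divided by 213.
Repeatedly combine the two least-probable nodes; the expected code length is the sum of the merged weights.
merge 5/213 + 16/213 → 7/71
merge 19/213 + 7/71 → 40/213
merge 26/213 + 40/213 → 22/71
merge 43/213 + 49/213 → 92/213
merge 55/213 + 22/71 → 121/213
merge 92/213 + 121/213 → 1
L = 7/71 + 40/213 + 22/71 + 92/213 + 121/213 + 1 = 553/213 ≈ 2.596 bits/symbol.

2.596 bits/symbol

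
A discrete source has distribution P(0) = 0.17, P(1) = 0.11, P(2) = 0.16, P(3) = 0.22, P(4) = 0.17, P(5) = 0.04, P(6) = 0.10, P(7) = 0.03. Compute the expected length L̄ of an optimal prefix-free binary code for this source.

Repeatedly combine the two least-probable nodes; the expected code length is the sum of the merged weights.
merge 3/100 + 1/25 → 7/100
merge 7/100 + 1/10 → 17/100
merge 11/100 + 4/25 → 27/100
merge 17/100 + 17/100 → 17/50
merge 17/100 + 11/50 → 39/100
merge 27/100 + 17/50 → 61/100
merge 39/100 + 61/100 → 1
L = 7/100 + 17/100 + 27/100 + 17/50 + 39/100 + 61/100 + 1 = 57/20 = 2.85 bits/symbol.

2.85 bits/symbol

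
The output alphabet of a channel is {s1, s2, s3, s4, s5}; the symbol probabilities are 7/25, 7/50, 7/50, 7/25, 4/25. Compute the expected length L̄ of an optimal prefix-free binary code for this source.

2.28 bits/symbol

Repeatedly combine the two least-probable nodes; the expected code length is the sum of the merged weights.
merge 7/50 + 7/50 → 7/25
merge 4/25 + 7/25 → 11/25
merge 7/25 + 7/25 → 14/25
merge 11/25 + 14/25 → 1
L = 7/25 + 11/25 + 14/25 + 1 = 57/25 = 2.28 bits/symbol.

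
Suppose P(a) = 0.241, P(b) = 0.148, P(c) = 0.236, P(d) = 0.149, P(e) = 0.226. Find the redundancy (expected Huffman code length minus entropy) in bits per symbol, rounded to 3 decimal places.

0.009 bits

Entropy H = −Σ p log₂ p ≈ 2.2885 bits.
Huffman merges: 37/250+149/1000→297/1000; 113/500+59/250→231/500; 241/1000+297/1000→269/500; 231/500+269/500→1. L = 2297/1000 ≈ 2.2970.
L − H = 2.2970 − 2.2885 = 0.009 bits.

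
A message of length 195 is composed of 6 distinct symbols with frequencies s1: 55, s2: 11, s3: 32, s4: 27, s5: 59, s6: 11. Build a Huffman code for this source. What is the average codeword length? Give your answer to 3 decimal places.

Probabilities are the counts divided by 195.
Repeatedly combine the two least-probable nodes; the expected code length is the sum of the merged weights.
merge 11/195 + 11/195 → 22/195
merge 22/195 + 9/65 → 49/195
merge 32/195 + 49/195 → 27/65
merge 11/39 + 59/195 → 38/65
merge 27/65 + 38/65 → 1
L = 22/195 + 49/195 + 27/65 + 38/65 + 1 = 461/195 ≈ 2.364 bits/symbol.

2.364 bits/symbol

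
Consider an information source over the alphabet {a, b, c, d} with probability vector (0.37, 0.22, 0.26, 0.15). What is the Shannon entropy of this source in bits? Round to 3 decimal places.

H = −Σ pᵢ log₂ pᵢ.
−0.37·log₂(0.37) = 0.5307
−0.22·log₂(0.22) = 0.4806
−0.26·log₂(0.26) = 0.5053
−0.15·log₂(0.15) = 0.4105
Sum ≈ 1.9271 → 1.927 bits.

1.927 bits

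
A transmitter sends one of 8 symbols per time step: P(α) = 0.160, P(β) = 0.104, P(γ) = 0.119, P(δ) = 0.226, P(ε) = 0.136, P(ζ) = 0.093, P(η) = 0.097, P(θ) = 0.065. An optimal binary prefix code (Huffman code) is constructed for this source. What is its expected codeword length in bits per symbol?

Repeatedly combine the two least-probable nodes; the expected code length is the sum of the merged weights.
merge 13/200 + 93/1000 → 79/500
merge 97/1000 + 13/125 → 201/1000
merge 119/1000 + 17/125 → 51/200
merge 79/500 + 4/25 → 159/500
merge 201/1000 + 113/500 → 427/1000
merge 51/200 + 159/500 → 573/1000
merge 427/1000 + 573/1000 → 1
L = 79/500 + 201/1000 + 51/200 + 159/500 + 427/1000 + 573/1000 + 1 = 733/250 = 2.932 bits/symbol.

2.932 bits/symbol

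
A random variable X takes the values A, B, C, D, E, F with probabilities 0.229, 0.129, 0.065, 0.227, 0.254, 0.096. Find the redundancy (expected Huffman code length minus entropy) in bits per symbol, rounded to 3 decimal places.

Entropy H = −Σ p log₂ p ≈ 2.4368 bits.
Huffman merges: 13/200+12/125→161/1000; 129/1000+161/1000→29/100; 227/1000+229/1000→57/125; 127/500+29/100→68/125; 57/125+68/125→1. L = 2451/1000 ≈ 2.4510.
L − H = 2.4510 − 2.4368 = 0.014 bits.

0.014 bits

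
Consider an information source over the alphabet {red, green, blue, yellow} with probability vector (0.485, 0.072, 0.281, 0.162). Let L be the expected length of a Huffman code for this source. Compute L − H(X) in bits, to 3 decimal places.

Entropy H = −Σ p log₂ p ≈ 1.7196 bits.
Huffman merges: 9/125+81/500→117/500; 117/500+281/1000→103/200; 97/200+103/200→1. L = 1749/1000 ≈ 1.7490.
L − H = 1.7490 − 1.7196 = 0.029 bits.

0.029 bits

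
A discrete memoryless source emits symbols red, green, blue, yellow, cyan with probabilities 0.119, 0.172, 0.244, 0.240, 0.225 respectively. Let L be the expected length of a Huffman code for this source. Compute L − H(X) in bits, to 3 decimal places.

Entropy H = −Σ p log₂ p ≈ 2.2771 bits.
Huffman merges: 119/1000+43/250→291/1000; 9/40+6/25→93/200; 61/250+291/1000→107/200; 93/200+107/200→1. L = 2291/1000 ≈ 2.2910.
L − H = 2.2910 − 2.2771 = 0.014 bits.

0.014 bits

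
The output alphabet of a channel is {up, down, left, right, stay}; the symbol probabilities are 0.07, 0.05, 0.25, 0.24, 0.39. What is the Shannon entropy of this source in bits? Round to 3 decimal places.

H = −Σ pᵢ log₂ pᵢ.
−0.07·log₂(0.07) = 0.2686
−0.05·log₂(0.05) = 0.2161
−0.25·log₂(0.25) = 0.5000
−0.24·log₂(0.24) = 0.4941
−0.39·log₂(0.39) = 0.5298
Sum ≈ 2.0086 → 2.009 bits.

2.009 bits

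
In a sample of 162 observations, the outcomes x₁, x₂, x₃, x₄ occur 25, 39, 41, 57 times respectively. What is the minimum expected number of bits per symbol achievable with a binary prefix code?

Probabilities are the counts divided by 162.
Repeatedly combine the two least-probable nodes; the expected code length is the sum of the merged weights.
merge 25/162 + 13/54 → 32/81
merge 41/162 + 19/54 → 49/81
merge 32/81 + 49/81 → 1
L = 32/81 + 49/81 + 1 = 2 bits/symbol.

2 bits/symbol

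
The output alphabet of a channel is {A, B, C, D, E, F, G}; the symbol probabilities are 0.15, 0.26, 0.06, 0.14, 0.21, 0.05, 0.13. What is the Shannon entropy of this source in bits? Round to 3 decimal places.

2.628 bits

H = −Σ pᵢ log₂ pᵢ.
−0.15·log₂(0.15) = 0.4105
−0.26·log₂(0.26) = 0.5053
−0.06·log₂(0.06) = 0.2435
−0.14·log₂(0.14) = 0.3971
−0.21·log₂(0.21) = 0.4728
−0.05·log₂(0.05) = 0.2161
−0.13·log₂(0.13) = 0.3826
Sum ≈ 2.6280 → 2.628 bits.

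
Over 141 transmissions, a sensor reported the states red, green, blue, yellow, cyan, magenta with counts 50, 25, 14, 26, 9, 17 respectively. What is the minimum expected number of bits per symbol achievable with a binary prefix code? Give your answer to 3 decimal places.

2.447 bits/symbol

Probabilities are the counts divided by 141.
Repeatedly combine the two least-probable nodes; the expected code length is the sum of the merged weights.
merge 3/47 + 14/141 → 23/141
merge 17/141 + 23/141 → 40/141
merge 25/141 + 26/141 → 17/47
merge 40/141 + 50/141 → 30/47
merge 17/47 + 30/47 → 1
L = 23/141 + 40/141 + 17/47 + 30/47 + 1 = 115/47 ≈ 2.447 bits/symbol.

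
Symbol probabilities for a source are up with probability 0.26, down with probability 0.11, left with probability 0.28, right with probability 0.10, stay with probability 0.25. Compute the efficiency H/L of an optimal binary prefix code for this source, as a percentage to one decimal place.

Entropy H = −Σ p log₂ p ≈ 2.2020 bits.
Huffman merges: 1/10+11/100→21/100; 21/100+1/4→23/50; 13/50+7/25→27/50; 23/50+27/50→1. L = 221/100 ≈ 2.2100.
Efficiency = H/L = 2.2020/2.2100 = 99.6%.

99.6%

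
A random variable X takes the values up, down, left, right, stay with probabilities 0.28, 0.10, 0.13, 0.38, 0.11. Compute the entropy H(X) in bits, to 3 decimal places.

2.110 bits

H = −Σ pᵢ log₂ pᵢ.
−0.28·log₂(0.28) = 0.5142
−0.10·log₂(0.10) = 0.3322
−0.13·log₂(0.13) = 0.3826
−0.38·log₂(0.38) = 0.5305
−0.11·log₂(0.11) = 0.3503
Sum ≈ 2.1098 → 2.110 bits.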